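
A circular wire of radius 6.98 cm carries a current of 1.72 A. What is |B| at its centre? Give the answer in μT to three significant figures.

At the centre of a circular loop the Biot–Savart law gives B = μ₀I/(2R).
B = (4π×10⁻⁷ × 1.72) / (2 × 0.0698) = 1.55×10⁻⁵ T.

B ≈ 15.5 μT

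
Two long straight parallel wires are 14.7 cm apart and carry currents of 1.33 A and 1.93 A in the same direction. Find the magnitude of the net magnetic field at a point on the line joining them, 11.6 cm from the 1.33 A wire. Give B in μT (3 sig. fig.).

B ≈ 10.2 μT

Each long wire gives B = μ₀I/(2πd). Distances are d₁ = 0.116 m and d₂ = 0.031 m.
B₁ = 2.29×10⁻⁶ T, B₂ = 1.25×10⁻⁵ T.
Between parallel currents the two contributions point in opposite directions, so they subtract. B = |B₁ − B₂| = |2.29×10⁻⁶ − 1.25×10⁻⁵| = 1.02×10⁻⁵ T.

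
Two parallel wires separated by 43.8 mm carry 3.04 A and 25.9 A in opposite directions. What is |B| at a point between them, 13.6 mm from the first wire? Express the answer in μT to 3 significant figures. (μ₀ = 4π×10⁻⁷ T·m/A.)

Each long wire gives B = μ₀I/(2πd). Distances are d₁ = 0.0136 m and d₂ = 0.0302 m.
B₁ = 4.47×10⁻⁵ T, B₂ = 1.72×10⁻⁴ T.
Between antiparallel currents both contributions point the same way, so they add. B = B₁ + B₂ = 4.47×10⁻⁵ + 1.72×10⁻⁴ = 2.16×10⁻⁴ T.

B ≈ 216 μT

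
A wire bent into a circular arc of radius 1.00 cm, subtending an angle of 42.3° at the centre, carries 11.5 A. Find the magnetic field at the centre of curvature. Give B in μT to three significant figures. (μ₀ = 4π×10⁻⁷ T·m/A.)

B ≈ 84.9 μT

The Biot–Savart field of a circular arc at its centre is B = μ₀Iφ/(4πR), with φ = 0.7383 rad.
B = (4π×10⁻⁷ × 11.5 × 0.7383) / (4π × 0.01) = 8.49×10⁻⁵ T.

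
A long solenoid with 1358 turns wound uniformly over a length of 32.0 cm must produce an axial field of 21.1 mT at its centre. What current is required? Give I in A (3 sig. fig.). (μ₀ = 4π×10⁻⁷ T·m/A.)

I ≈ 3.96 A

Inside a long solenoid B = μ₀nI with n = 4244 m⁻¹, so I = B/(μ₀n).
I = 2.11×10⁻² / (4π×10⁻⁷ × 4244) = 3.96 A.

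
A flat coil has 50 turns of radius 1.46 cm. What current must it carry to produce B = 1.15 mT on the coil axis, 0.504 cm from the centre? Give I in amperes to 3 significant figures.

I ≈ 0.633 A

For an N-turn coil, B = Nμ₀IR²/[2(R²+z²)^(3/2)] with R = 0.0146 m, z = 0.00504 m, so I = 2B(R²+z²)^(3/2)/(Nμ₀R²) = 2 × 1.15×10⁻³ × 3.68×10⁻⁶ / (50 × 4π×10⁻⁷ × 0.0002132) = 0.633 A.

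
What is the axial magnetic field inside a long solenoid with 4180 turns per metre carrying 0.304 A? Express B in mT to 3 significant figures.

Inside a long solenoid, B = μ₀nI with n = 4180 turns/m.
B = 4π×10⁻⁷ × 4180 × 0.304 = 1.60×10⁻³ T.

B ≈ 1.60 mT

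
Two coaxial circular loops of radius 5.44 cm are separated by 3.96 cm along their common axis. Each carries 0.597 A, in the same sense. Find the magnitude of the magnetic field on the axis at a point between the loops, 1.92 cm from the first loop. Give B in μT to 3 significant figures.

B ≈ 11.4 μT

Each loop contributes B = μ₀IR²/[2(R²+z²)^(3/2)] on the axis, with z measured from that loop.
Loop 1 (z = 0.0192 m): B₁ = 5.78×10⁻⁶ T. Loop 2 (z = 0.0204 m): B₂ = 5.66×10⁻⁶ T.
The fields add: B = B₁ + B₂ = 1.14×10⁻⁵ T.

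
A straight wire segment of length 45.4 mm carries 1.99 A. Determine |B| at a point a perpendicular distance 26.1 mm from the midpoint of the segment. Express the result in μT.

For a finite straight segment, B = (μ₀I/4πd)(sinθ₁ + sinθ₂), where θ₁, θ₂ are the angles from the perpendicular to each end.
The perpendicular from the point meets the wire at its midpoint, so each end is L/2 = 0.0227 m away along the wire.
sinθ₁ = 0.0227/√(0.0227²+0.0261²) = 0.6563; sinθ₂ = 0.0227/√(0.0227²+0.0261²) = 0.6563.
B = (4π×10⁻⁷ × 1.99) / (4π × 0.0261) × (0.6563 + 0.6563) = 1.00×10⁻⁵ T.

B ≈ 10.0 μT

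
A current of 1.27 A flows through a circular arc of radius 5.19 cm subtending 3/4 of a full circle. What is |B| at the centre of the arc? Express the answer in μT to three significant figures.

The Biot–Savart field of a circular arc at its centre is B = μ₀Iφ/(4πR), with φ = 4.712 rad.
B = (4π×10⁻⁷ × 1.27 × 4.712) / (4π × 0.0519) = 1.15×10⁻⁵ T.

B ≈ 11.5 μT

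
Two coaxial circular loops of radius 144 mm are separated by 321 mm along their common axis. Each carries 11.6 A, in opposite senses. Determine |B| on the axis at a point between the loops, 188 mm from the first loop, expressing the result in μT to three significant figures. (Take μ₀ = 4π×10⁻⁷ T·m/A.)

Each loop contributes B = μ₀IR²/[2(R²+z²)^(3/2)] on the axis, with z measured from that loop.
Loop 1 (z = 0.188 m): B₁ = 1.14×10⁻⁵ T. Loop 2 (z = 0.133 m): B₂ = 2.01×10⁻⁵ T.
The fields oppose: B = |B₁ − B₂| = 8.68×10⁻⁶ T.

B ≈ 8.68 μT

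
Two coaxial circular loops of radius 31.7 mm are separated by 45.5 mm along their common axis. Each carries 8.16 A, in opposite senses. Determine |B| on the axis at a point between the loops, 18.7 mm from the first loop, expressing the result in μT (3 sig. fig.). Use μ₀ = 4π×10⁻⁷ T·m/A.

Each loop contributes B = μ₀IR²/[2(R²+z²)^(3/2)] on the axis, with z measured from that loop.
Loop 1 (z = 0.0187 m): B₁ = 1.03×10⁻⁴ T. Loop 2 (z = 0.0268 m): B₂ = 7.20×10⁻⁵ T.
The fields oppose: B = |B₁ − B₂| = 3.13×10⁻⁵ T.

B ≈ 31.3 μT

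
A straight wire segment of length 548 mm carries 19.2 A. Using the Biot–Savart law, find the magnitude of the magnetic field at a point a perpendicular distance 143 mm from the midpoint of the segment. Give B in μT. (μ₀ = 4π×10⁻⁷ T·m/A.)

For a finite straight segment, B = (μ₀I/4πd)(sinθ₁ + sinθ₂), where θ₁, θ₂ are the angles from the perpendicular to each end.
The perpendicular from the point meets the wire at its midpoint, so each end is L/2 = 0.274 m away along the wire.
sinθ₁ = 0.274/√(0.274²+0.143²) = 0.8865; sinθ₂ = 0.274/√(0.274²+0.143²) = 0.8865.
B = (4π×10⁻⁷ × 19.2) / (4π × 0.143) × (0.8865 + 0.8865) = 2.38×10⁻⁵ T.

B ≈ 23.8 μT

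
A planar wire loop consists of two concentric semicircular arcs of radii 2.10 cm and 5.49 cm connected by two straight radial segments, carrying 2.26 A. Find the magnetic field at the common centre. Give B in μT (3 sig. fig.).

The radial connectors point toward the centre, so dl × r̂ = 0 and they contribute nothing.
Each semicircle gives μ₀I/(4R): inner arc 3.38×10⁻⁵ T, outer arc 1.29×10⁻⁵ T.
The two arcs carry current in opposite angular senses, so their fields oppose: B = |3.38×10⁻⁵ − 1.29×10⁻⁵| = 2.09×10⁻⁵ T.

B ≈ 20.9 μT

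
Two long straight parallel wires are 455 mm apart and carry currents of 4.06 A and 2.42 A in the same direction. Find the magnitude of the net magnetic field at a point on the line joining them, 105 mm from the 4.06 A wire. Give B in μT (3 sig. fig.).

B ≈ 6.35 μT

Each long wire gives B = μ₀I/(2πd). Distances are d₁ = 0.105 m and d₂ = 0.35 m.
B₁ = 7.73×10⁻⁶ T, B₂ = 1.38×10⁻⁶ T.
Between parallel currents the two contributions point in opposite directions, so they subtract. B = |B₁ − B₂| = |7.73×10⁻⁶ − 1.38×10⁻⁶| = 6.35×10⁻⁶ T.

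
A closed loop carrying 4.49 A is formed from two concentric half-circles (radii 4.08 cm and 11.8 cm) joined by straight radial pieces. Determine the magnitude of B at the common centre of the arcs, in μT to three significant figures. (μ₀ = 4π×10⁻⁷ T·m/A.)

B ≈ 22.6 μT

The radial connectors point toward the centre, so dl × r̂ = 0 and they contribute nothing.
Each semicircle gives μ₀I/(4R): inner arc 3.46×10⁻⁵ T, outer arc 1.20×10⁻⁵ T.
The two arcs carry current in opposite angular senses, so their fields oppose: B = |3.46×10⁻⁵ − 1.20×10⁻⁵| = 2.26×10⁻⁵ T.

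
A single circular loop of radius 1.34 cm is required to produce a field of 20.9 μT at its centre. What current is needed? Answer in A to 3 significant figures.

I ≈ 0.446 A

At the centre of a circular loop B = μ₀I/(2R), so I = 2RB/μ₀.
With R = 0.0134 m, I = 2 × 0.0134 × 2.09×10⁻⁵ / (4π×10⁻⁷) = 0.446 A.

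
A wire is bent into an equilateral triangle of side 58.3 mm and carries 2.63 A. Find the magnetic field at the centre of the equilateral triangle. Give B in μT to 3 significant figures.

B ≈ 81.2 μT

Each side is a finite straight segment at perpendicular distance d = a/(2 tan(π/3)) = 0.01683 m from the centre, with end-angles ±π/3.
One side contributes B₁ = (μ₀I/4πd)·2 sin(π/3) = 2.71×10⁻⁵ T.
All 3 sides add in the same direction: B = 3 × 2.71×10⁻⁵ = 8.12×10⁻⁵ T.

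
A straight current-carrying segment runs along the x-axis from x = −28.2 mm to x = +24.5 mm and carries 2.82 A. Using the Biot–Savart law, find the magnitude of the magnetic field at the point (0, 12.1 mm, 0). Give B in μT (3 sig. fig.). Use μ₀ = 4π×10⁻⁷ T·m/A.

B ≈ 42.3 μT

For a finite straight segment, B = (μ₀I/4πd)(sinθ₁ + sinθ₂), where θ₁, θ₂ are the angles from the perpendicular to each end.
The perpendicular distance is d = 0.0121 m; the end-offsets along the wire are a = 0.0282 m and b = 0.0245 m.
sinθ₁ = 0.0282/√(0.0282²+0.0121²) = 0.9190; sinθ₂ = 0.0245/√(0.0245²+0.0121²) = 0.8966.
B = (4π×10⁻⁷ × 2.82) / (4π × 0.0121) × (0.9190 + 0.8966) = 4.23×10⁻⁵ T.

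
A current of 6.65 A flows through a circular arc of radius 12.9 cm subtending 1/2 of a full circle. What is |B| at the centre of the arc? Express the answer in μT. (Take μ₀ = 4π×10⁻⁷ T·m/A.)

The Biot–Savart field of a circular arc at its centre is B = μ₀Iφ/(4πR), with φ = 3.142 rad.
B = (4π×10⁻⁷ × 6.65 × 3.142) / (4π × 0.129) = 1.62×10⁻⁵ T.

B ≈ 16.2 μT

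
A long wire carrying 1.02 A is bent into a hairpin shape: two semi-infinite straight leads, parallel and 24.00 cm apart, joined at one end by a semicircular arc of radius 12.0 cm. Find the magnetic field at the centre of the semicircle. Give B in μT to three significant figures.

The semicircular arc contributes B_arc = μ₀I·π/(4πR) = μ₀I/(4R) = 2.67×10⁻⁶ T.
Each semi-infinite lead is at perpendicular distance R = 0.12 m from the centre, with the perpendicular foot at its near end, so it contributes μ₀I/(4πR); both point the same way, together 1.70×10⁻⁶ T.
Arc and leads all point the same direction: B = 2.67×10⁻⁶ + 1.70×10⁻⁶ = 4.37×10⁻⁶ T.

B ≈ 4.37 μT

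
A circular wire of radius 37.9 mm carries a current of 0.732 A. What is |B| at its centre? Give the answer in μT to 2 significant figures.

B ≈ 12 μT

At the centre of a circular loop the Biot–Savart law gives B = μ₀I/(2R).
B = (4π×10⁻⁷ × 0.732) / (2 × 0.0379) = 1.21×10⁻⁵ T.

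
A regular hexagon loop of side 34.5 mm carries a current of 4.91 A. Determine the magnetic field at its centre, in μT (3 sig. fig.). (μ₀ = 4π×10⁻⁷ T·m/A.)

B ≈ 98.6 μT

Each side is a finite straight segment at perpendicular distance d = a/(2 tan(π/6)) = 0.02988 m from the centre, with end-angles ±π/6.
One side contributes B₁ = (μ₀I/4πd)·2 sin(π/6) = 1.64×10⁻⁵ T.
All 6 sides add in the same direction: B = 6 × 1.64×10⁻⁵ = 9.86×10⁻⁵ T.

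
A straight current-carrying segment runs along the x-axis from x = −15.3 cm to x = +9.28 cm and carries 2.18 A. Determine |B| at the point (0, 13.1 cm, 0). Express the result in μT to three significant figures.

For a finite straight segment, B = (μ₀I/4πd)(sinθ₁ + sinθ₂), where θ₁, θ₂ are the angles from the perpendicular to each end.
The perpendicular distance is d = 0.131 m; the end-offsets along the wire are a = 0.153 m and b = 0.0928 m.
sinθ₁ = 0.153/√(0.153²+0.131²) = 0.7596; sinθ₂ = 0.0928/√(0.0928²+0.131²) = 0.5781.
B = (4π×10⁻⁷ × 2.18) / (4π × 0.131) × (0.7596 + 0.5781) = 2.23×10⁻⁶ T.

B ≈ 2.23 μT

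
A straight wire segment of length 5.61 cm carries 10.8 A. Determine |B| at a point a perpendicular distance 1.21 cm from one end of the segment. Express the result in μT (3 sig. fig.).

For a finite straight segment, B = (μ₀I/4πd)(sinθ₁ + sinθ₂), where θ₁, θ₂ are the angles from the perpendicular to each end.
The perpendicular foot is at one end, so the two end-offsets along the wire are 0 and L = 0.0561 m.
sinθ₁ = 0/√(0²+0.0121²) = 0.0000; sinθ₂ = 0.0561/√(0.0561²+0.0121²) = 0.9775.
B = (4π×10⁻⁷ × 10.8) / (4π × 0.0121) × (0.0000 + 0.9775) = 8.72×10⁻⁵ T.

B ≈ 87.2 μT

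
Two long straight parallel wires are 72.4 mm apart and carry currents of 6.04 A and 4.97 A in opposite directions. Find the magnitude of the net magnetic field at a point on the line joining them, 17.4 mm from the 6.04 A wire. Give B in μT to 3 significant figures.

B ≈ 87.5 μT

Each long wire gives B = μ₀I/(2πd). Distances are d₁ = 0.0174 m and d₂ = 0.055 m.
B₁ = 6.94×10⁻⁵ T, B₂ = 1.81×10⁻⁵ T.
Between antiparallel currents both contributions point the same way, so they add. B = B₁ + B₂ = 6.94×10⁻⁵ + 1.81×10⁻⁵ = 8.75×10⁻⁵ T.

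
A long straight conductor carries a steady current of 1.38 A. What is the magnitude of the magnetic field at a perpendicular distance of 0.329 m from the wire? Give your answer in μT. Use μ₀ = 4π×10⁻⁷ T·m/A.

For an infinitely long straight wire, B = μ₀I/(2πd).
B = (4π×10⁻⁷ × 1.38) / (2π × 0.329) = 8.39×10⁻⁷ T.

B ≈ 0.839 μT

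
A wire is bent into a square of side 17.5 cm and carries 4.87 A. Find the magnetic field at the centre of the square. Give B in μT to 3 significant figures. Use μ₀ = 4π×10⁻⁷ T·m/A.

Each side is a finite straight segment at perpendicular distance d = a/(2 tan(π/4)) = 0.0875 m from the centre, with end-angles ±π/4.
One side contributes B₁ = (μ₀I/4πd)·2 sin(π/4) = 7.87×10⁻⁶ T.
All 4 sides add in the same direction: B = 4 × 7.87×10⁻⁶ = 3.15×10⁻⁵ T.

B ≈ 31.5 μT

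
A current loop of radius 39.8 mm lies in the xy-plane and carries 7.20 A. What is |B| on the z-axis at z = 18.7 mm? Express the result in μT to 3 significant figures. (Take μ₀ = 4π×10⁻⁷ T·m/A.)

B ≈ 84.3 μT

On the axis of a circular loop, B = μ₀IR² / [2(R²+z²)^(3/2)].
R² + z² = (0.0398)² + (0.0187)² = 0.001934 m², and (R²+z²)^(3/2) = 8.50×10⁻⁵ m³.
B = (4π×10⁻⁷ × 7.20 × 0.001584) / (2 × 8.50×10⁻⁵) = 8.43×10⁻⁵ T.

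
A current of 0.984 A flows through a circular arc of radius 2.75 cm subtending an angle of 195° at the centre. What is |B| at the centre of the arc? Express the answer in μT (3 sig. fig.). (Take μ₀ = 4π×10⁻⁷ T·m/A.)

B ≈ 12.2 μT

The Biot–Savart field of a circular arc at its centre is B = μ₀Iφ/(4πR), with φ = 3.403 rad.
B = (4π×10⁻⁷ × 0.984 × 3.403) / (4π × 0.0275) = 1.22×10⁻⁵ T.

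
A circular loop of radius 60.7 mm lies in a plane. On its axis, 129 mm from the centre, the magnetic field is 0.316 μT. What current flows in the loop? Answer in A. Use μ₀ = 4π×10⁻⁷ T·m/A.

I ≈ 0.396 A

On the axis of a loop, B = μ₀IR²/[2(R²+z²)^(3/2)], so I = 2B(R²+z²)^(3/2)/(μ₀R²).
R² + z² = 0.003684 + 0.01664 = 0.02033 m²; raised to 3/2 gives 2.90×10⁻³ m³.
I = 2 × 3.16×10⁻⁷ × 2.90×10⁻³ / (1.26×10⁻⁶ × 0.003684) = 0.396 A.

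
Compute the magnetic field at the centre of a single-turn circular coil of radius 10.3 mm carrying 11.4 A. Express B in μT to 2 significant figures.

At the centre of a circular loop the Biot–Savart law gives B = μ₀I/(2R).
B = (4π×10⁻⁷ × 11.4) / (2 × 0.0103) = 6.95×10⁻⁴ T.

B ≈ 700 μT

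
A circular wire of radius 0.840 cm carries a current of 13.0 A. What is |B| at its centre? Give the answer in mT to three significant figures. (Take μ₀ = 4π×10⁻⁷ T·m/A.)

At the centre of a circular loop the Biot–Savart law gives B = μ₀I/(2R).
B = (4π×10⁻⁷ × 13.0) / (2 × 0.0084) = 9.72×10⁻⁴ T.

B ≈ 0.972 mT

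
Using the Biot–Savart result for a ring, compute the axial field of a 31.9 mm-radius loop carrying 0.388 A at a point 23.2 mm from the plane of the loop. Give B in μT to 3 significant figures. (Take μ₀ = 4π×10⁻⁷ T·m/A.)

On the axis of a circular loop, B = μ₀IR² / [2(R²+z²)^(3/2)].
R² + z² = (0.0319)² + (0.0232)² = 0.001556 m², and (R²+z²)^(3/2) = 6.14×10⁻⁵ m³.
B = (4π×10⁻⁷ × 0.388 × 0.001018) / (2 × 6.14×10⁻⁵) = 4.04×10⁻⁶ T.

B ≈ 4.04 μT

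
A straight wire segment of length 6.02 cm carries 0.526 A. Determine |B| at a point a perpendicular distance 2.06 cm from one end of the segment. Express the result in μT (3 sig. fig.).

B ≈ 2.42 μT

For a finite straight segment, B = (μ₀I/4πd)(sinθ₁ + sinθ₂), where θ₁, θ₂ are the angles from the perpendicular to each end.
The perpendicular foot is at one end, so the two end-offsets along the wire are 0 and L = 0.0602 m.
sinθ₁ = 0/√(0²+0.0206²) = 0.0000; sinθ₂ = 0.0602/√(0.0602²+0.0206²) = 0.9461.
B = (4π×10⁻⁷ × 0.526) / (4π × 0.0206) × (0.0000 + 0.9461) = 2.42×10⁻⁶ T.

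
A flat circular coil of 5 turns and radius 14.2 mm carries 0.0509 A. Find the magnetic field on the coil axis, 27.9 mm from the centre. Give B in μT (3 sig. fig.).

B ≈ 1.05 μT

For an N-turn flat coil, B = Nμ₀IR²/[2(R²+z²)^(3/2)] with R = 0.0142 m, z = 0.0279 m.
B = 5 × 2.10×10⁻⁷ T = 1.05×10⁻⁶ T.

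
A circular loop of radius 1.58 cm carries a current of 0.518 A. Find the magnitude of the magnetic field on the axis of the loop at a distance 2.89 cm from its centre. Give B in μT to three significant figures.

B ≈ 2.27 μT

On the axis of a circular loop, B = μ₀IR² / [2(R²+z²)^(3/2)].
R² + z² = (0.0158)² + (0.0289)² = 0.001085 m², and (R²+z²)^(3/2) = 3.57×10⁻⁵ m³.
B = (4π×10⁻⁷ × 0.518 × 0.0002496) / (2 × 3.57×10⁻⁵) = 2.27×10⁻⁶ T.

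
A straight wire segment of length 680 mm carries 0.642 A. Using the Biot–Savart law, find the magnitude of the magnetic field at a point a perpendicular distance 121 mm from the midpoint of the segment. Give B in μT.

For a finite straight segment, B = (μ₀I/4πd)(sinθ₁ + sinθ₂), where θ₁, θ₂ are the angles from the perpendicular to each end.
The perpendicular from the point meets the wire at its midpoint, so each end is L/2 = 0.34 m away along the wire.
sinθ₁ = 0.34/√(0.34²+0.121²) = 0.9421; sinθ₂ = 0.34/√(0.34²+0.121²) = 0.9421.
B = (4π×10⁻⁷ × 0.642) / (4π × 0.121) × (0.9421 + 0.9421) = 1.00×10⁻⁶ T.

B ≈ 1.00 μT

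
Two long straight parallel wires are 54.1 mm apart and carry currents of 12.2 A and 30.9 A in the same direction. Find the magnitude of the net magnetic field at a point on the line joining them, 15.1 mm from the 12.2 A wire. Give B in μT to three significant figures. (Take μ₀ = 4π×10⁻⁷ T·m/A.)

Each long wire gives B = μ₀I/(2πd). Distances are d₁ = 0.0151 m and d₂ = 0.039 m.
B₁ = 1.62×10⁻⁴ T, B₂ = 1.58×10⁻⁴ T.
Between parallel currents the two contributions point in opposite directions, so they subtract. B = |B₁ − B₂| = |1.62×10⁻⁴ − 1.58×10⁻⁴| = 3.13×10⁻⁶ T.

B ≈ 3.13 μT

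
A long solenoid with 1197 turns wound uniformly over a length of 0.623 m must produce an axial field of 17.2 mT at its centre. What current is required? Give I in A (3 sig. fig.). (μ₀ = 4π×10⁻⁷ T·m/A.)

I ≈ 7.12 A

Inside a long solenoid B = μ₀nI with n = 1921 m⁻¹, so I = B/(μ₀n).
I = 1.72×10⁻² / (4π×10⁻⁷ × 1921) = 7.12 A.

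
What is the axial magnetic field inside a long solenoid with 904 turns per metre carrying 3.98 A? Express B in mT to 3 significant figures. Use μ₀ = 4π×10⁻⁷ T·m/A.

B ≈ 4.52 mT

Inside a long solenoid, B = μ₀nI with n = 904 turns/m.
B = 4π×10⁻⁷ × 904 × 3.98 = 4.52×10⁻³ T.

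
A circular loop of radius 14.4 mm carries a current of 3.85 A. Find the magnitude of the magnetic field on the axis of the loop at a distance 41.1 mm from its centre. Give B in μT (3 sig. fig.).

On the axis of a circular loop, B = μ₀IR² / [2(R²+z²)^(3/2)].
R² + z² = (0.0144)² + (0.0411)² = 0.001897 m², and (R²+z²)^(3/2) = 8.26×10⁻⁵ m³.
B = (4π×10⁻⁷ × 3.85 × 0.0002074) / (2 × 8.26×10⁻⁵) = 6.07×10⁻⁶ T.

B ≈ 6.07 μT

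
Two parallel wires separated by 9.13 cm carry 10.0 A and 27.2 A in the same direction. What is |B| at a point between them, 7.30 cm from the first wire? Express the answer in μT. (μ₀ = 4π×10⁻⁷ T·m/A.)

B ≈ 270 μT

Each long wire gives B = μ₀I/(2πd). Distances are d₁ = 0.073 m and d₂ = 0.0183 m.
B₁ = 2.74×10⁻⁵ T, B₂ = 2.97×10⁻⁴ T.
Between parallel currents the two contributions point in opposite directions, so they subtract. B = |B₁ − B₂| = |2.74×10⁻⁵ − 2.97×10⁻⁴| = 2.70×10⁻⁴ T.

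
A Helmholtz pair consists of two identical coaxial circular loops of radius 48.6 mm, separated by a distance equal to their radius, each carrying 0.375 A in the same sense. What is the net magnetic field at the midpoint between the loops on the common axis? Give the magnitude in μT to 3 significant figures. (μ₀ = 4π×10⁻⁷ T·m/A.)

Each loop contributes B = μ₀IR²/[2(R²+z²)^(3/2)] on the axis, with z measured from that loop.
Loop 1 (z = 0.0243 m): B₁ = 3.47×10⁻⁶ T. Loop 2 (z = 0.0243 m): B₂ = 3.47×10⁻⁶ T.
The fields add: B = B₁ + B₂ = 6.94×10⁻⁶ T.

B ≈ 6.94 μT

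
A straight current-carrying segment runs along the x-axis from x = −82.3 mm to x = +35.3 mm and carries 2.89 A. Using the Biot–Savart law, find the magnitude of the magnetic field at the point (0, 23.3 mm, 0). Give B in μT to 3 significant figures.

B ≈ 22.3 μT

For a finite straight segment, B = (μ₀I/4πd)(sinθ₁ + sinθ₂), where θ₁, θ₂ are the angles from the perpendicular to each end.
The perpendicular distance is d = 0.0233 m; the end-offsets along the wire are a = 0.0823 m and b = 0.0353 m.
sinθ₁ = 0.0823/√(0.0823²+0.0233²) = 0.9622; sinθ₂ = 0.0353/√(0.0353²+0.0233²) = 0.8346.
B = (4π×10⁻⁷ × 2.89) / (4π × 0.0233) × (0.9622 + 0.8346) = 2.23×10⁻⁵ T.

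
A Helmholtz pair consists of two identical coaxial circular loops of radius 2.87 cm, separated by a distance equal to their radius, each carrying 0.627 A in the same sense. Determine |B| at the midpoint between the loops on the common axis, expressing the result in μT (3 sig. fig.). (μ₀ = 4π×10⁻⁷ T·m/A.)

B ≈ 19.6 μT

Each loop contributes B = μ₀IR²/[2(R²+z²)^(3/2)] on the axis, with z measured from that loop.
Loop 1 (z = 0.01435 m): B₁ = 9.82×10⁻⁶ T. Loop 2 (z = 0.01435 m): B₂ = 9.82×10⁻⁶ T.
The fields add: B = B₁ + B₂ = 1.96×10⁻⁵ T.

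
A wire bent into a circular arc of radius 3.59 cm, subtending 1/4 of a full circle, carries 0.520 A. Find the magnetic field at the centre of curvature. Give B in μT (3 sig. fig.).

The Biot–Savart field of a circular arc at its centre is B = μ₀Iφ/(4πR), with φ = 1.571 rad.
B = (4π×10⁻⁷ × 0.520 × 1.571) / (4π × 0.0359) = 2.28×10⁻⁶ T.

B ≈ 2.28 μT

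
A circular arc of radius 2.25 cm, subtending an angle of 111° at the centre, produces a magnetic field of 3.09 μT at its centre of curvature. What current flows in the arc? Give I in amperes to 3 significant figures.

For a circular arc, B = μ₀Iφ/(4πR) with φ in radians; here φ = 1.937 rad.
So I = 4πRB/(μ₀φ) = 4π × 0.0225 × 3.09×10⁻⁶ / (4π×10⁻⁷ × 1.937) = 0.359 A.

I ≈ 0.359 A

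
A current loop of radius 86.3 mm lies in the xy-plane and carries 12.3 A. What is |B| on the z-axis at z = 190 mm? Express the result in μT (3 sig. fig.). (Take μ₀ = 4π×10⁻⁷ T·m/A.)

B ≈ 6.33 μT

On the axis of a circular loop, B = μ₀IR² / [2(R²+z²)^(3/2)].
R² + z² = (0.0863)² + (0.19)² = 0.04355 m², and (R²+z²)^(3/2) = 9.09×10⁻³ m³.
B = (4π×10⁻⁷ × 12.3 × 0.007448) / (2 × 9.09×10⁻³) = 6.33×10⁻⁶ T.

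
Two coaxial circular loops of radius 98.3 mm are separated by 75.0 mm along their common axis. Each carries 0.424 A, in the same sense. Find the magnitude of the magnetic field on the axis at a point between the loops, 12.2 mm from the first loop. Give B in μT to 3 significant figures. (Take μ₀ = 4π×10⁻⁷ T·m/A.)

B ≈ 4.27 μT

Each loop contributes B = μ₀IR²/[2(R²+z²)^(3/2)] on the axis, with z measured from that loop.
Loop 1 (z = 0.0122 m): B₁ = 2.65×10⁻⁶ T. Loop 2 (z = 0.0628 m): B₂ = 1.62×10⁻⁶ T.
The fields add: B = B₁ + B₂ = 4.27×10⁻⁶ T.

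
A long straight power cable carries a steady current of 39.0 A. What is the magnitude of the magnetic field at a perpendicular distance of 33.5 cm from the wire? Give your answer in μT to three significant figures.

For an infinitely long straight wire, B = μ₀I/(2πd).
B = (4π×10⁻⁷ × 39.0) / (2π × 0.335) = 2.33×10⁻⁵ T.

B ≈ 23.3 μT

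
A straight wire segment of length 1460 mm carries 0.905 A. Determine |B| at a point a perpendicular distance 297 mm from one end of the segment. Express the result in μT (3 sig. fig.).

B ≈ 0.299 μT

For a finite straight segment, B = (μ₀I/4πd)(sinθ₁ + sinθ₂), where θ₁, θ₂ are the angles from the perpendicular to each end.
The perpendicular foot is at one end, so the two end-offsets along the wire are 0 and L = 1.46 m.
sinθ₁ = 0/√(0²+0.297²) = 0.0000; sinθ₂ = 1.46/√(1.46²+0.297²) = 0.9799.
B = (4π×10⁻⁷ × 0.905) / (4π × 0.297) × (0.0000 + 0.9799) = 2.99×10⁻⁷ T.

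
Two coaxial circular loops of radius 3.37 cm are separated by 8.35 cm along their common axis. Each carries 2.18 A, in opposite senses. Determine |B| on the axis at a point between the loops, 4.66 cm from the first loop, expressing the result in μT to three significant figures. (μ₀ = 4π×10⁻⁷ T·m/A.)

B ≈ 4.29 μT

Each loop contributes B = μ₀IR²/[2(R²+z²)^(3/2)] on the axis, with z measured from that loop.
Loop 1 (z = 0.0466 m): B₁ = 8.18×10⁻⁶ T. Loop 2 (z = 0.0369 m): B₂ = 1.25×10⁻⁵ T.
The fields oppose: B = |B₁ − B₂| = 4.29×10⁻⁶ T.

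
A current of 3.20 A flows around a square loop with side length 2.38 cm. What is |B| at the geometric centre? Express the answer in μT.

B ≈ 152 μT

Each side is a finite straight segment at perpendicular distance d = a/(2 tan(π/4)) = 0.0119 m from the centre, with end-angles ±π/4.
One side contributes B₁ = (μ₀I/4πd)·2 sin(π/4) = 3.80×10⁻⁵ T.
All 4 sides add in the same direction: B = 4 × 3.80×10⁻⁵ = 1.52×10⁻⁴ T.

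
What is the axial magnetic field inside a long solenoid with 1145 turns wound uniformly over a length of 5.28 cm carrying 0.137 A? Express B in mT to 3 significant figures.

Inside a long solenoid, B = μ₀nI with n = 2.169×10⁴ turns/m.
B = 4π×10⁻⁷ × 2.169×10⁴ × 0.137 = 3.73×10⁻³ T.

B ≈ 3.73 mT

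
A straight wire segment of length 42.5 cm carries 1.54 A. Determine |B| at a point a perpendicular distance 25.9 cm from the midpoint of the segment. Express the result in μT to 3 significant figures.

For a finite straight segment, B = (μ₀I/4πd)(sinθ₁ + sinθ₂), where θ₁, θ₂ are the angles from the perpendicular to each end.
The perpendicular from the point meets the wire at its midpoint, so each end is L/2 = 0.2125 m away along the wire.
sinθ₁ = 0.2125/√(0.2125²+0.259²) = 0.6343; sinθ₂ = 0.2125/√(0.2125²+0.259²) = 0.6343.
B = (4π×10⁻⁷ × 1.54) / (4π × 0.259) × (0.6343 + 0.6343) = 7.54×10⁻⁷ T.

B ≈ 0.754 μT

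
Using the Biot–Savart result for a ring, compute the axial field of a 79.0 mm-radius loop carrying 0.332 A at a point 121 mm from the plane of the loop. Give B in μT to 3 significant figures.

B ≈ 0.431 μT

On the axis of a circular loop, B = μ₀IR² / [2(R²+z²)^(3/2)].
R² + z² = (0.079)² + (0.121)² = 0.02088 m², and (R²+z²)^(3/2) = 3.02×10⁻³ m³.
B = (4π×10⁻⁷ × 0.332 × 0.006241) / (2 × 3.02×10⁻³) = 4.31×10⁻⁷ T.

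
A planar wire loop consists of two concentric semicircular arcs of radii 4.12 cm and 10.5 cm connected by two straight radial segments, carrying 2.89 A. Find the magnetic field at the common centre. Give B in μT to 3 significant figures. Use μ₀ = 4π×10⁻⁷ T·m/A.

The radial connectors point toward the centre, so dl × r̂ = 0 and they contribute nothing.
Each semicircle gives μ₀I/(4R): inner arc 2.20×10⁻⁵ T, outer arc 8.65×10⁻⁶ T.
The two arcs carry current in opposite angular senses, so their fields oppose: B = |2.20×10⁻⁵ − 8.65×10⁻⁶| = 1.34×10⁻⁵ T.

B ≈ 13.4 μT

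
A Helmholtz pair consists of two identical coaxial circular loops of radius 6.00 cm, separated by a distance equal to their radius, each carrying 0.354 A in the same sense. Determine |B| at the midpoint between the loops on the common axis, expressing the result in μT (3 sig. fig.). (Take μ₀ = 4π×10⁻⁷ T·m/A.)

Each loop contributes B = μ₀IR²/[2(R²+z²)^(3/2)] on the axis, with z measured from that loop.
Loop 1 (z = 0.03 m): B₁ = 2.65×10⁻⁶ T. Loop 2 (z = 0.03 m): B₂ = 2.65×10⁻⁶ T.
The fields add: B = B₁ + B₂ = 5.31×10⁻⁶ T.

B ≈ 5.31 μT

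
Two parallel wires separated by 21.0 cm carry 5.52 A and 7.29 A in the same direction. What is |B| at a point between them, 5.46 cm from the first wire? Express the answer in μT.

B ≈ 10.8 μT

Each long wire gives B = μ₀I/(2πd). Distances are d₁ = 0.0546 m and d₂ = 0.1554 m.
B₁ = 2.02×10⁻⁵ T, B₂ = 9.38×10⁻⁶ T.
Between parallel currents the two contributions point in opposite directions, so they subtract. B = |B₁ − B₂| = |2.02×10⁻⁵ − 9.38×10⁻⁶| = 1.08×10⁻⁵ T.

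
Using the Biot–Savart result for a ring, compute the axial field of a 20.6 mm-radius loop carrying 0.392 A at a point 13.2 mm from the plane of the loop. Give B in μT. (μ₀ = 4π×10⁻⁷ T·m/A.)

On the axis of a circular loop, B = μ₀IR² / [2(R²+z²)^(3/2)].
R² + z² = (0.0206)² + (0.0132)² = 0.0005986 m², and (R²+z²)^(3/2) = 1.46×10⁻⁵ m³.
B = (4π×10⁻⁷ × 0.392 × 0.0004244) / (2 × 1.46×10⁻⁵) = 7.14×10⁻⁶ T.

B ≈ 7.14 μT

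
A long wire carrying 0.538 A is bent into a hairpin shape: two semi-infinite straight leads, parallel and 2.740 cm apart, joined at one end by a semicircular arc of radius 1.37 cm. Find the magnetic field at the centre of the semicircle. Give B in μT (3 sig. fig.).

The semicircular arc contributes B_arc = μ₀I·π/(4πR) = μ₀I/(4R) = 1.23×10⁻⁵ T.
Each semi-infinite lead is at perpendicular distance R = 0.0137 m from the centre, with the perpendicular foot at its near end, so it contributes μ₀I/(4πR); both point the same way, together 7.85×10⁻⁶ T.
Arc and leads all point the same direction: B = 1.23×10⁻⁵ + 7.85×10⁻⁶ = 2.02×10⁻⁵ T.

B ≈ 20.2 μT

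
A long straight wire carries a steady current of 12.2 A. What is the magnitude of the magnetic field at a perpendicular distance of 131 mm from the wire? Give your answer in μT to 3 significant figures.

B ≈ 18.6 μT

For an infinitely long straight wire, B = μ₀I/(2πd).
B = (4π×10⁻⁷ × 12.2) / (2π × 0.131) = 1.86×10⁻⁵ T.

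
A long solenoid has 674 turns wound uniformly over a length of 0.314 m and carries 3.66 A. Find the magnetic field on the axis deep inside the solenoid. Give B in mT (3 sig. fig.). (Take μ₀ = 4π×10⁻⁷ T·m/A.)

B ≈ 9.87 mT

Inside a long solenoid, B = μ₀nI with n = 2146 turns/m.
B = 4π×10⁻⁷ × 2146 × 3.66 = 9.87×10⁻³ T.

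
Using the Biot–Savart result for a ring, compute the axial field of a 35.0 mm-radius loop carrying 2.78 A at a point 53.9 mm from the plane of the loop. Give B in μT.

On the axis of a circular loop, B = μ₀IR² / [2(R²+z²)^(3/2)].
R² + z² = (0.035)² + (0.0539)² = 0.00413 m², and (R²+z²)^(3/2) = 2.65×10⁻⁴ m³.
B = (4π×10⁻⁷ × 2.78 × 0.001225) / (2 × 2.65×10⁻⁴) = 8.06×10⁻⁶ T.

B ≈ 8.06 μT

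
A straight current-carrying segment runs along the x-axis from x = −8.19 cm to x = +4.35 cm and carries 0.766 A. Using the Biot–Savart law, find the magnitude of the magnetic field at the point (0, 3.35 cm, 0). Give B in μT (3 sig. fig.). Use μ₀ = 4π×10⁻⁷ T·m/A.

B ≈ 3.93 μT

For a finite straight segment, B = (μ₀I/4πd)(sinθ₁ + sinθ₂), where θ₁, θ₂ are the angles from the perpendicular to each end.
The perpendicular distance is d = 0.0335 m; the end-offsets along the wire are a = 0.0819 m and b = 0.0435 m.
sinθ₁ = 0.0819/√(0.0819²+0.0335²) = 0.9256; sinθ₂ = 0.0435/√(0.0435²+0.0335²) = 0.7923.
B = (4π×10⁻⁷ × 0.766) / (4π × 0.0335) × (0.9256 + 0.7923) = 3.93×10⁻⁶ T.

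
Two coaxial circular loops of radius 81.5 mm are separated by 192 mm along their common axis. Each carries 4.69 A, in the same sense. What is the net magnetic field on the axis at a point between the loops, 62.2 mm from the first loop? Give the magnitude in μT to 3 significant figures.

B ≈ 23.6 μT

Each loop contributes B = μ₀IR²/[2(R²+z²)^(3/2)] on the axis, with z measured from that loop.
Loop 1 (z = 0.0622 m): B₁ = 1.82×10⁻⁵ T. Loop 2 (z = 0.1298 m): B₂ = 5.44×10⁻⁶ T.
The fields add: B = B₁ + B₂ = 2.36×10⁻⁵ T.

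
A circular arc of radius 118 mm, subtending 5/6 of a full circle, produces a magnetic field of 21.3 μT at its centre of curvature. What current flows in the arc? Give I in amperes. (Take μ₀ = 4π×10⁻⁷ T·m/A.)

I ≈ 4.80 A

For a circular arc, B = μ₀Iφ/(4πR) with φ in radians; here φ = 5.236 rad.
So I = 4πRB/(μ₀φ) = 4π × 0.118 × 2.13×10⁻⁵ / (4π×10⁻⁷ × 5.236) = 4.80 A.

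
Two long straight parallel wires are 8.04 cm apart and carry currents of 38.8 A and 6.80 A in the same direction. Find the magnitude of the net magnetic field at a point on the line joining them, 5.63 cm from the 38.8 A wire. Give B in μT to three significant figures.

B ≈ 81.4 μT

Each long wire gives B = μ₀I/(2πd). Distances are d₁ = 0.0563 m and d₂ = 0.0241 m.
B₁ = 1.38×10⁻⁴ T, B₂ = 5.64×10⁻⁵ T.
Between parallel currents the two contributions point in opposite directions, so they subtract. B = |B₁ − B₂| = |1.38×10⁻⁴ − 5.64×10⁻⁵| = 8.14×10⁻⁵ T.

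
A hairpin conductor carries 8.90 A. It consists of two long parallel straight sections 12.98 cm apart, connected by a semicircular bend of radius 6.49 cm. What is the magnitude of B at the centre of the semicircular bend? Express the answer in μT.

The semicircular arc contributes B_arc = μ₀I·π/(4πR) = μ₀I/(4R) = 4.31×10⁻⁵ T.
Each semi-infinite lead is at perpendicular distance R = 0.0649 m from the centre, with the perpendicular foot at its near end, so it contributes μ₀I/(4πR); both point the same way, together 2.74×10⁻⁵ T.
Arc and leads all point the same direction: B = 4.31×10⁻⁵ + 2.74×10⁻⁵ = 7.05×10⁻⁵ T.

B ≈ 70.5 μT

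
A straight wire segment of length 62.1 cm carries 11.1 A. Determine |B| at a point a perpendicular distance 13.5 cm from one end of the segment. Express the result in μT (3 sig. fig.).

For a finite straight segment, B = (μ₀I/4πd)(sinθ₁ + sinθ₂), where θ₁, θ₂ are the angles from the perpendicular to each end.
The perpendicular foot is at one end, so the two end-offsets along the wire are 0 and L = 0.621 m.
sinθ₁ = 0/√(0²+0.135²) = 0.0000; sinθ₂ = 0.621/√(0.621²+0.135²) = 0.9772.
B = (4π×10⁻⁷ × 11.1) / (4π × 0.135) × (0.0000 + 0.9772) = 8.03×10⁻⁶ T.

B ≈ 8.03 μT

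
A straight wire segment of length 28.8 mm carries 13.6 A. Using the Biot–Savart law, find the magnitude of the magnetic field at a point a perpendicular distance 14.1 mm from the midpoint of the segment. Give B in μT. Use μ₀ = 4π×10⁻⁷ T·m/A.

B ≈ 138 μT

For a finite straight segment, B = (μ₀I/4πd)(sinθ₁ + sinθ₂), where θ₁, θ₂ are the angles from the perpendicular to each end.
The perpendicular from the point meets the wire at its midpoint, so each end is L/2 = 0.0144 m away along the wire.
sinθ₁ = 0.0144/√(0.0144²+0.0141²) = 0.7145; sinθ₂ = 0.0144/√(0.0144²+0.0141²) = 0.7145.
B = (4π×10⁻⁷ × 13.6) / (4π × 0.0141) × (0.7145 + 0.7145) = 1.38×10⁻⁴ T.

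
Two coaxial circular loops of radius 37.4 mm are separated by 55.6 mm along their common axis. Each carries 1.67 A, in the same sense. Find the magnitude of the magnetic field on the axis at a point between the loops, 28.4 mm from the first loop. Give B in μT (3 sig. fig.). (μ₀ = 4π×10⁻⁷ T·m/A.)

Each loop contributes B = μ₀IR²/[2(R²+z²)^(3/2)] on the axis, with z measured from that loop.
Loop 1 (z = 0.0284 m): B₁ = 1.42×10⁻⁵ T. Loop 2 (z = 0.0272 m): B₂ = 1.48×10⁻⁵ T.
The fields add: B = B₁ + B₂ = 2.90×10⁻⁵ T.

B ≈ 29.0 μT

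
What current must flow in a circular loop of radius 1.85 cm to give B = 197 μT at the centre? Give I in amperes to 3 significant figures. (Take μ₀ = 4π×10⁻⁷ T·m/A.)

At the centre of a circular loop B = μ₀I/(2R), so I = 2RB/μ₀.
With R = 0.0185 m, I = 2 × 0.0185 × 1.97×10⁻⁴ / (4π×10⁻⁷) = 5.80 A.

I ≈ 5.80 A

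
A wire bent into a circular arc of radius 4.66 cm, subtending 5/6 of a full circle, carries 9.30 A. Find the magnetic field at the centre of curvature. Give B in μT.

B ≈ 104 μT

The Biot–Savart field of a circular arc at its centre is B = μ₀Iφ/(4πR), with φ = 5.236 rad.
B = (4π×10⁻⁷ × 9.30 × 5.236) / (4π × 0.0466) = 1.04×10⁻⁴ T.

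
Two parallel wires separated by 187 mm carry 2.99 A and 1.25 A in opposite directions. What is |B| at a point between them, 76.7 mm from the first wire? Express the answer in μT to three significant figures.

Each long wire gives B = μ₀I/(2πd). Distances are d₁ = 0.0767 m and d₂ = 0.1103 m.
B₁ = 7.80×10⁻⁶ T, B₂ = 2.27×10⁻⁶ T.
Between antiparallel currents both contributions point the same way, so they add. B = B₁ + B₂ = 7.80×10⁻⁶ + 2.27×10⁻⁶ = 1.01×10⁻⁵ T.

B ≈ 10.1 μT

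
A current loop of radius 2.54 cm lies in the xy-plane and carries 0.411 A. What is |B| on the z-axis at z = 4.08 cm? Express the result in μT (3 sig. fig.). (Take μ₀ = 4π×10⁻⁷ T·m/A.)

On the axis of a circular loop, B = μ₀IR² / [2(R²+z²)^(3/2)].
R² + z² = (0.0254)² + (0.0408)² = 0.00231 m², and (R²+z²)^(3/2) = 1.11×10⁻⁴ m³.
B = (4π×10⁻⁷ × 0.411 × 0.0006452) / (2 × 1.11×10⁻⁴) = 1.50×10⁻⁶ T.

B ≈ 1.50 μT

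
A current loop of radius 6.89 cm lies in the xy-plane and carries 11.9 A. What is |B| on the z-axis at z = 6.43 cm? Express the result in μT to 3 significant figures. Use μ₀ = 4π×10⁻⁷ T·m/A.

On the axis of a circular loop, B = μ₀IR² / [2(R²+z²)^(3/2)].
R² + z² = (0.0689)² + (0.0643)² = 0.008882 m², and (R²+z²)^(3/2) = 8.37×10⁻⁴ m³.
B = (4π×10⁻⁷ × 11.9 × 0.004747) / (2 × 8.37×10⁻⁴) = 4.24×10⁻⁵ T.

B ≈ 42.4 μT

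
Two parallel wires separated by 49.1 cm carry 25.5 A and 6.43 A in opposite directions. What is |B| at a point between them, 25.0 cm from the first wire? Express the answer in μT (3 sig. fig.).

Each long wire gives B = μ₀I/(2πd). Distances are d₁ = 0.25 m and d₂ = 0.241 m.
B₁ = 2.04×10⁻⁵ T, B₂ = 5.34×10⁻⁶ T.
Between antiparallel currents both contributions point the same way, so they add. B = B₁ + B₂ = 2.04×10⁻⁵ + 5.34×10⁻⁶ = 2.57×10⁻⁵ T.

B ≈ 25.7 μT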